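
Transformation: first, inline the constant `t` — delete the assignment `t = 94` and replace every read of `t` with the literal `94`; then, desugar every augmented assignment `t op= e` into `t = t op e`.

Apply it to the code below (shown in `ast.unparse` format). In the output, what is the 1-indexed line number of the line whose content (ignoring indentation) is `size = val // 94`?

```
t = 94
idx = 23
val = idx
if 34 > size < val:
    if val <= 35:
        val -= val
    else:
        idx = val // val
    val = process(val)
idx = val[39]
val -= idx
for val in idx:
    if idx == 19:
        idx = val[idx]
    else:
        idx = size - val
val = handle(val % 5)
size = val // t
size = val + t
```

Transformed code:
idx = 23
val = idx
if 34 > size < val:
    if val <= 35:
        val = val - val
    else:
        idx = val // val
    val = process(val)
idx = val[39]
val = val - idx
for val in idx:
    if idx == 19:
        idx = val[idx]
    else:
        idx = size - val
val = handle(val % 5)
size = val // 94
size = val + 94

17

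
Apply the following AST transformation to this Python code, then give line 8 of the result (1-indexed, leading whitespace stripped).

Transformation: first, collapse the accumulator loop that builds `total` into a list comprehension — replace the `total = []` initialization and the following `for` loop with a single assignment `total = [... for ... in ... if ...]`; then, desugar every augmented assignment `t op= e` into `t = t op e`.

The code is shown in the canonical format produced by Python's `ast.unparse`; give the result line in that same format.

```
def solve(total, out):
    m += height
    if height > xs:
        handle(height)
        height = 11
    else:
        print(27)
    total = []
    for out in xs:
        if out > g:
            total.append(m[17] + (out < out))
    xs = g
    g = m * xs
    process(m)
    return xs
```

Transformed code:
def solve(total, out):
    m = m + height
    if height > xs:
        handle(height)
        height = 11
    else:
        print(27)
    total = [m[17] + (out < out) for out in xs if out > g]
    xs = g
    g = m * xs
    process(m)
    return xs

total = [m[17] + (out < out) for out in xs if out > g]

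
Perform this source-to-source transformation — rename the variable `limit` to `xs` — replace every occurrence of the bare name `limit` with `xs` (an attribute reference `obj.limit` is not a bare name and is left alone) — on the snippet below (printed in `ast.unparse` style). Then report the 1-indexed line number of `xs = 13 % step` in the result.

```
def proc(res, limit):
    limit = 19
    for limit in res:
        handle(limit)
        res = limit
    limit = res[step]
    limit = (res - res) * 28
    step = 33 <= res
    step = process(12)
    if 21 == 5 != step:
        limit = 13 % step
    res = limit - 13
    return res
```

11

Transformed code:
def proc(res, xs):
    xs = 19
    for xs in res:
        handle(xs)
        res = xs
    xs = res[step]
    xs = (res - res) * 28
    step = 33 <= res
    step = process(12)
    if 21 == 5 != step:
        xs = 13 % step
    res = xs - 13
    return res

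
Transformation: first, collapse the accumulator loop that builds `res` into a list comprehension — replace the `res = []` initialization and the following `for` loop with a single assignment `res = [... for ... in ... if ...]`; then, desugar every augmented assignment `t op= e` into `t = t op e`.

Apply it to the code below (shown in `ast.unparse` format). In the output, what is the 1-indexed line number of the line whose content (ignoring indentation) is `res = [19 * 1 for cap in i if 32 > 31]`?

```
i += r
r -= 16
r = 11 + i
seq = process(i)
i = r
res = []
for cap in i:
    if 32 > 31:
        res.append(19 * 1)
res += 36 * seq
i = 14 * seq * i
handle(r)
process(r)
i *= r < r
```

Transformed code:
i = i + r
r = r - 16
r = 11 + i
seq = process(i)
i = r
res = [19 * 1 for cap in i if 32 > 31]
res = res + 36 * seq
i = 14 * seq * i
handle(r)
process(r)
i = i * (r < r)

6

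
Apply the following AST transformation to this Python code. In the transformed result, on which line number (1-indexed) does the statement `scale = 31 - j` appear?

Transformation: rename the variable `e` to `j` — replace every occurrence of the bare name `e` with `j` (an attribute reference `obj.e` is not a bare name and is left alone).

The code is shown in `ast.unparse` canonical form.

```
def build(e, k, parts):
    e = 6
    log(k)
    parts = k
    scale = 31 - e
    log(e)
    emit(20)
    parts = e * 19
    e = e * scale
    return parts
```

Transformed code:
def build(j, k, parts):
    j = 6
    log(k)
    parts = k
    scale = 31 - j
    log(j)
    emit(20)
    parts = j * 19
    j = j * scale
    return parts

5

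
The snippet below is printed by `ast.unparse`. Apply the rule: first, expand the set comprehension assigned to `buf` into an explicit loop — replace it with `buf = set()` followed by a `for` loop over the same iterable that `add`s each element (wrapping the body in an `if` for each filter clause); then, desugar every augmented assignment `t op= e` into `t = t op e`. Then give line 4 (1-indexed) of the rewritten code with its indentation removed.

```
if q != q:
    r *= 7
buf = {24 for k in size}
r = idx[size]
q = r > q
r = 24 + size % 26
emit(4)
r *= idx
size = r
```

for k in size:

Transformed code:
if q != q:
    r = r * 7
buf = set()
for k in size:
    buf.add(24)
r = idx[size]
q = r > q
r = 24 + size % 26
emit(4)
r = r * idx
size = r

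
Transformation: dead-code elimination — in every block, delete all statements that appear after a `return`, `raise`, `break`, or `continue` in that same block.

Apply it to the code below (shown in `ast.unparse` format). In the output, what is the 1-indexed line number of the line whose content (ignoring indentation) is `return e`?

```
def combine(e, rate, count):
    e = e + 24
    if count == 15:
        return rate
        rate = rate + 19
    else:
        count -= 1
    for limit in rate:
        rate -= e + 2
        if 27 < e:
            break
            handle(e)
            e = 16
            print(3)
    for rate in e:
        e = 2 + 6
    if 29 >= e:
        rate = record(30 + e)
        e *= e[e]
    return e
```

16

Transformed code:
def combine(e, rate, count):
    e = e + 24
    if count == 15:
        return rate
    else:
        count -= 1
    for limit in rate:
        rate -= e + 2
        if 27 < e:
            break
    for rate in e:
        e = 2 + 6
    if 29 >= e:
        rate = record(30 + e)
        e *= e[e]
    return e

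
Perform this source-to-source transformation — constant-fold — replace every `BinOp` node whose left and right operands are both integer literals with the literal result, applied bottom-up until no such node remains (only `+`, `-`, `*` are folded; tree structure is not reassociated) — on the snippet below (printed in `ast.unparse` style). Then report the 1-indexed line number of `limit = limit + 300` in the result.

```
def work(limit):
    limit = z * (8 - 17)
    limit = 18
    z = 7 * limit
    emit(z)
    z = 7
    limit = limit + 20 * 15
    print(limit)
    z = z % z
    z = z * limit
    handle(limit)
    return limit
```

Transformed code:
def work(limit):
    limit = z * -9
    limit = 18
    z = 7 * limit
    emit(z)
    z = 7
    limit = limit + 300
    print(limit)
    z = z % z
    z = z * limit
    handle(limit)
    return limit

7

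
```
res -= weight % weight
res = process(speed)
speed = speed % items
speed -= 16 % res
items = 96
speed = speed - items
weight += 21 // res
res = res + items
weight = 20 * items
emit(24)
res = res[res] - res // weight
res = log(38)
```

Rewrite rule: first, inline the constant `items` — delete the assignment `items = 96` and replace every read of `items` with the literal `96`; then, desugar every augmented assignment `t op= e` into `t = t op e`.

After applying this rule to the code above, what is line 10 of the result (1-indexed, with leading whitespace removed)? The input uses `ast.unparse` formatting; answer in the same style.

res = res[res] - res // weight

Transformed code:
res = res - weight % weight
res = process(speed)
speed = speed % 96
speed = speed - 16 % res
speed = speed - 96
weight = weight + 21 // res
res = res + 96
weight = 20 * 96
emit(24)
res = res[res] - res // weight
res = log(38)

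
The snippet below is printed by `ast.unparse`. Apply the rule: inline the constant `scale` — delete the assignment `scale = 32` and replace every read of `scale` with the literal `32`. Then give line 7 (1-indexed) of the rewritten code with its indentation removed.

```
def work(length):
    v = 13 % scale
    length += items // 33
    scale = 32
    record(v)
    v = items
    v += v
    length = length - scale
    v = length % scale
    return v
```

length = length - 32

Transformed code:
def work(length):
    v = 13 % 32
    length += items // 33
    record(v)
    v = items
    v += v
    length = length - 32
    v = length % 32
    return v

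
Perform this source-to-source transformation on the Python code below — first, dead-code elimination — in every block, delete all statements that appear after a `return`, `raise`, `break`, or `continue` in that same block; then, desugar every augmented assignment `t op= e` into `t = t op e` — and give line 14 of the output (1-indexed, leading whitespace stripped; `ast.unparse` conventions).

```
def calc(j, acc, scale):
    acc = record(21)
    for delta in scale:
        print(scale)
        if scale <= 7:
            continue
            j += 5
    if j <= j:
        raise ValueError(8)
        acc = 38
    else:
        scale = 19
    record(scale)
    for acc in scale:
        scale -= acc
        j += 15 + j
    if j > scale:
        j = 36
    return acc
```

j = j + (15 + j)

Transformed code:
def calc(j, acc, scale):
    acc = record(21)
    for delta in scale:
        print(scale)
        if scale <= 7:
            continue
    if j <= j:
        raise ValueError(8)
    else:
        scale = 19
    record(scale)
    for acc in scale:
        scale = scale - acc
        j = j + (15 + j)
    if j > scale:
        j = 36
    return acc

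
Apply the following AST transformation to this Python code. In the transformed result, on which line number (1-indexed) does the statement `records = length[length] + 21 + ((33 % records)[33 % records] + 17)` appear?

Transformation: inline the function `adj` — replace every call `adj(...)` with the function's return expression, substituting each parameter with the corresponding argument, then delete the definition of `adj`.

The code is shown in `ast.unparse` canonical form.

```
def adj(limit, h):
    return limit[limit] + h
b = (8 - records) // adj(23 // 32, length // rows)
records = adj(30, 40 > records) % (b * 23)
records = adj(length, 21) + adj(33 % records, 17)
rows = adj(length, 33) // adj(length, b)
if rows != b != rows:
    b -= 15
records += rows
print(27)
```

3

Transformed code:
b = (8 - records) // ((23 // 32)[23 // 32] + length // rows)
records = (30[30] + (40 > records)) % (b * 23)
records = length[length] + 21 + ((33 % records)[33 % records] + 17)
rows = (length[length] + 33) // (length[length] + b)
if rows != b != rows:
    b -= 15
records += rows
print(27)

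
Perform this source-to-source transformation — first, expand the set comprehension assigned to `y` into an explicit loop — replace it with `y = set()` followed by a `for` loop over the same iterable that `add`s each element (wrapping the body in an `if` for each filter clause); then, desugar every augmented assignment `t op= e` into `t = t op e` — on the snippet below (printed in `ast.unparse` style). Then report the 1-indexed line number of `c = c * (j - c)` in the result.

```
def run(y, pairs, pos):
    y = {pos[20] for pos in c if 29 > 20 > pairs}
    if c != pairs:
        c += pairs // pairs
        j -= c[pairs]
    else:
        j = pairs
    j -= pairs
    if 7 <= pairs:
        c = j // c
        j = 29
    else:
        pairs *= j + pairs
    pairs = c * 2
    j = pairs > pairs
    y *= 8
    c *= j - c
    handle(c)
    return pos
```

20

Transformed code:
def run(y, pairs, pos):
    y = set()
    for pos in c:
        if 29 > 20 > pairs:
            y.add(pos[20])
    if c != pairs:
        c = c + pairs // pairs
        j = j - c[pairs]
    else:
        j = pairs
    j = j - pairs
    if 7 <= pairs:
        c = j // c
        j = 29
    else:
        pairs = pairs * (j + pairs)
    pairs = c * 2
    j = pairs > pairs
    y = y * 8
    c = c * (j - c)
    handle(c)
    return pos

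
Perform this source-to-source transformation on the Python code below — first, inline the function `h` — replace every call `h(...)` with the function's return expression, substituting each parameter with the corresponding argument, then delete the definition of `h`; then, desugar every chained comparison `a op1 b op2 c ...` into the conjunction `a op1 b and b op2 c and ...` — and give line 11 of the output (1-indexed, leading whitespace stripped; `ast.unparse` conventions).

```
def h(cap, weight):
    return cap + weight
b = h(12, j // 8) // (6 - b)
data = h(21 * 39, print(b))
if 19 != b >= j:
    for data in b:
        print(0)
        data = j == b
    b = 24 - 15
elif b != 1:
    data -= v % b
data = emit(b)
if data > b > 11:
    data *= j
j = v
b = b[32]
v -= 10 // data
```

Transformed code:
b = (12 + j // 8) // (6 - b)
data = 21 * 39 + print(b)
if 19 != b and b >= j:
    for data in b:
        print(0)
        data = j == b
    b = 24 - 15
elif b != 1:
    data -= v % b
data = emit(b)
if data > b and b > 11:
    data *= j
j = v
b = b[32]
v -= 10 // data

if data > b and b > 11:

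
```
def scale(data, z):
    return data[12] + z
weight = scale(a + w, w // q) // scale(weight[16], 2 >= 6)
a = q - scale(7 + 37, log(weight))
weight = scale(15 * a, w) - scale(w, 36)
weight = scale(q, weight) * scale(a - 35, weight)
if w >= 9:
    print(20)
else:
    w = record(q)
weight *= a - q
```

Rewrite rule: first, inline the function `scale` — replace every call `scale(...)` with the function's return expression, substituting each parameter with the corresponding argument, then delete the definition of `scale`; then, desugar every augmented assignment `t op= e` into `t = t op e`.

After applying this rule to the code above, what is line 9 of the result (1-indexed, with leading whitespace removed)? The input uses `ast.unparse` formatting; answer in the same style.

weight = weight * (a - q)

Transformed code:
weight = ((a + w)[12] + w // q) // (weight[16][12] + (2 >= 6))
a = q - ((7 + 37)[12] + log(weight))
weight = (15 * a)[12] + w - (w[12] + 36)
weight = (q[12] + weight) * ((a - 35)[12] + weight)
if w >= 9:
    print(20)
else:
    w = record(q)
weight = weight * (a - q)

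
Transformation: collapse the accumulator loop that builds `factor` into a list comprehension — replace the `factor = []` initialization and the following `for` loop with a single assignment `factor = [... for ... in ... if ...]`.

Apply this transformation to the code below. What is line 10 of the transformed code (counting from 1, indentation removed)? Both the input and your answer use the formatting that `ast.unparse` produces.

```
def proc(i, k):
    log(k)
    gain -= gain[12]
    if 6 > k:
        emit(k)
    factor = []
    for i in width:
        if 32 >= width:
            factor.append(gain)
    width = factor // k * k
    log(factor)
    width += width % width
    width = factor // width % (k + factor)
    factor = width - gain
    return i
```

width = factor // width % (k + factor)

Transformed code:
def proc(i, k):
    log(k)
    gain -= gain[12]
    if 6 > k:
        emit(k)
    factor = [gain for i in width if 32 >= width]
    width = factor // k * k
    log(factor)
    width += width % width
    width = factor // width % (k + factor)
    factor = width - gain
    return i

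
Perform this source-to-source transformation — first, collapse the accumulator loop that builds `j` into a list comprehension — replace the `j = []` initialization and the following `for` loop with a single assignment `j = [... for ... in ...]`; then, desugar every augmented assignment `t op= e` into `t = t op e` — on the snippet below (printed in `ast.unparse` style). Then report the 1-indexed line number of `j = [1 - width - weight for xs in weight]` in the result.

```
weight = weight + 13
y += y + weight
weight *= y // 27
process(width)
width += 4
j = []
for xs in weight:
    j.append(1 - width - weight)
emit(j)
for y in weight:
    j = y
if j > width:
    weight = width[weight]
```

6

Transformed code:
weight = weight + 13
y = y + (y + weight)
weight = weight * (y // 27)
process(width)
width = width + 4
j = [1 - width - weight for xs in weight]
emit(j)
for y in weight:
    j = y
if j > width:
    weight = width[weight]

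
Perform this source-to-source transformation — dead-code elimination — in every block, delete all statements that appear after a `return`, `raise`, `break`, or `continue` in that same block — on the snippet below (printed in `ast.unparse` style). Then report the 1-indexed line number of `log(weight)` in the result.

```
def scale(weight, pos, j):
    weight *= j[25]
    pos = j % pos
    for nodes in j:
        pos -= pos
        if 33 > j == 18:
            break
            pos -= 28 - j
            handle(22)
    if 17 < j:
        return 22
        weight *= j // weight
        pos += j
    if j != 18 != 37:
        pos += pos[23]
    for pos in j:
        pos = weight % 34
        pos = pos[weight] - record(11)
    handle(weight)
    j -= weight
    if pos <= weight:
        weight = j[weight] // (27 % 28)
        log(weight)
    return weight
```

Transformed code:
def scale(weight, pos, j):
    weight *= j[25]
    pos = j % pos
    for nodes in j:
        pos -= pos
        if 33 > j == 18:
            break
    if 17 < j:
        return 22
    if j != 18 != 37:
        pos += pos[23]
    for pos in j:
        pos = weight % 34
        pos = pos[weight] - record(11)
    handle(weight)
    j -= weight
    if pos <= weight:
        weight = j[weight] // (27 % 28)
        log(weight)
    return weight

19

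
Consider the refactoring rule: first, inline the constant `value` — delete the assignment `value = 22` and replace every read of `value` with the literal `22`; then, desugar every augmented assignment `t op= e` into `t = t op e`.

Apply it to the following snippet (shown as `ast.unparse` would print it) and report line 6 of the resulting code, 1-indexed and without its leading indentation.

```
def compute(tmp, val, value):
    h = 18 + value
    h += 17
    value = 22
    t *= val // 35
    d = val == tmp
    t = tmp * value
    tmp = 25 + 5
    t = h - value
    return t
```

t = tmp * 22

Transformed code:
def compute(tmp, val, value):
    h = 18 + 22
    h = h + 17
    t = t * (val // 35)
    d = val == tmp
    t = tmp * 22
    tmp = 25 + 5
    t = h - 22
    return t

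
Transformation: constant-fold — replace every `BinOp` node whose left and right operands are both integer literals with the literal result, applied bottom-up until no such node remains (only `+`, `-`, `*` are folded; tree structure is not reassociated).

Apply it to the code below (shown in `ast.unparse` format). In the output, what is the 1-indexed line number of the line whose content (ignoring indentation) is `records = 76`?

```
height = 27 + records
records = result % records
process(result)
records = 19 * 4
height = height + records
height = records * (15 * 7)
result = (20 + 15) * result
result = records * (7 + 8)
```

4

Transformed code:
height = 27 + records
records = result % records
process(result)
records = 76
height = height + records
height = records * 105
result = 35 * result
result = records * 15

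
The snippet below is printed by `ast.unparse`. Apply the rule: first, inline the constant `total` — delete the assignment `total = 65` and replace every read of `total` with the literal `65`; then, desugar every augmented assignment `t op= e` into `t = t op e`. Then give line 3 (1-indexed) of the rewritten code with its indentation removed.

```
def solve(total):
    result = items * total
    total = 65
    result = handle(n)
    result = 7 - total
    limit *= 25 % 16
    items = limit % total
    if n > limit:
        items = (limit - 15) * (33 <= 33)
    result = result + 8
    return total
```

result = handle(n)

Transformed code:
def solve(total):
    result = items * 65
    result = handle(n)
    result = 7 - 65
    limit = limit * (25 % 16)
    items = limit % 65
    if n > limit:
        items = (limit - 15) * (33 <= 33)
    result = result + 8
    return 65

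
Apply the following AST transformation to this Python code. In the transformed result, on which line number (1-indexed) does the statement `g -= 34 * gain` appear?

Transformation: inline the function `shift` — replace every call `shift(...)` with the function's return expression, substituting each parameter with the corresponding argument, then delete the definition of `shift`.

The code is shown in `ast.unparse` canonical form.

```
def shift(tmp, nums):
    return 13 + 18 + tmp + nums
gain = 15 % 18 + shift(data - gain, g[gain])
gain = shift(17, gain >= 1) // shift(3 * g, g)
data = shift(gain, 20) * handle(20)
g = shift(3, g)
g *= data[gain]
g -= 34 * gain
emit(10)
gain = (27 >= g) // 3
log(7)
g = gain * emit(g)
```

Transformed code:
gain = 15 % 18 + (13 + 18 + (data - gain) + g[gain])
gain = (13 + 18 + 17 + (gain >= 1)) // (13 + 18 + 3 * g + g)
data = (13 + 18 + gain + 20) * handle(20)
g = 13 + 18 + 3 + g
g *= data[gain]
g -= 34 * gain
emit(10)
gain = (27 >= g) // 3
log(7)
g = gain * emit(g)

6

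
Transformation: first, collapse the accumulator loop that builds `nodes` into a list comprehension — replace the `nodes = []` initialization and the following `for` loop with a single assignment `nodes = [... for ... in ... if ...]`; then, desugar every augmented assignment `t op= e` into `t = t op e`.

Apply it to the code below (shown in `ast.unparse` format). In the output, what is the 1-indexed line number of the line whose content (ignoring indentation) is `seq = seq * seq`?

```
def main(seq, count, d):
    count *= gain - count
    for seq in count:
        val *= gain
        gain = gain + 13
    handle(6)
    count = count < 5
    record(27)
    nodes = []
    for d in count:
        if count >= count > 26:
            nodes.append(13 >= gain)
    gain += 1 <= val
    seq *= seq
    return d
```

Transformed code:
def main(seq, count, d):
    count = count * (gain - count)
    for seq in count:
        val = val * gain
        gain = gain + 13
    handle(6)
    count = count < 5
    record(27)
    nodes = [13 >= gain for d in count if count >= count > 26]
    gain = gain + (1 <= val)
    seq = seq * seq
    return d

11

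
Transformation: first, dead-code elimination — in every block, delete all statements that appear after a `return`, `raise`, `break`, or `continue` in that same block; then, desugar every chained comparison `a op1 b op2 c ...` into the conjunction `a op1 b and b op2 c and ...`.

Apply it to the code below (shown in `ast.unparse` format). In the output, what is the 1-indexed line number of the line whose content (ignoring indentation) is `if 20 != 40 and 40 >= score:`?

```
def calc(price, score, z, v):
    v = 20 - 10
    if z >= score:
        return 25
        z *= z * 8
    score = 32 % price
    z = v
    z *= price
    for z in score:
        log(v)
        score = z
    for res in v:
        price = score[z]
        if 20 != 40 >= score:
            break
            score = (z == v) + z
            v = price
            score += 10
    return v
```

Transformed code:
def calc(price, score, z, v):
    v = 20 - 10
    if z >= score:
        return 25
    score = 32 % price
    z = v
    z *= price
    for z in score:
        log(v)
        score = z
    for res in v:
        price = score[z]
        if 20 != 40 and 40 >= score:
            break
    return v

13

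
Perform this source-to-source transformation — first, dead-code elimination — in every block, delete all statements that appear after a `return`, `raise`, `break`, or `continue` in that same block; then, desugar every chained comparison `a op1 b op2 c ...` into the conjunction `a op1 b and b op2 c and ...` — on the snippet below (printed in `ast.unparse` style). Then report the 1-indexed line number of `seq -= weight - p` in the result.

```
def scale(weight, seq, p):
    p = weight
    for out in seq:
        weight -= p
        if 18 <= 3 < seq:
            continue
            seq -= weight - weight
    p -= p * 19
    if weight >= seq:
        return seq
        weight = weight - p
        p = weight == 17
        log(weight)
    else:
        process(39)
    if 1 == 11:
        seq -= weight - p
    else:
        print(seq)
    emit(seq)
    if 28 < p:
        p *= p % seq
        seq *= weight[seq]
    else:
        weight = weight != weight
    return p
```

13

Transformed code:
def scale(weight, seq, p):
    p = weight
    for out in seq:
        weight -= p
        if 18 <= 3 and 3 < seq:
            continue
    p -= p * 19
    if weight >= seq:
        return seq
    else:
        process(39)
    if 1 == 11:
        seq -= weight - p
    else:
        print(seq)
    emit(seq)
    if 28 < p:
        p *= p % seq
        seq *= weight[seq]
    else:
        weight = weight != weight
    return p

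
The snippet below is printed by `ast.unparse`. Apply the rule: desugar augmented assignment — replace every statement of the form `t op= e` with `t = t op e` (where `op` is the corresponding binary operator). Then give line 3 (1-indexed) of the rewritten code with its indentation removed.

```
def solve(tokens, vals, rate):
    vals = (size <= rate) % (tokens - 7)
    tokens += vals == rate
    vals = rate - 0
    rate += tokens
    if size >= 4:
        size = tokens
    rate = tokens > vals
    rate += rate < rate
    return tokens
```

tokens = tokens + (vals == rate)

Transformed code:
def solve(tokens, vals, rate):
    vals = (size <= rate) % (tokens - 7)
    tokens = tokens + (vals == rate)
    vals = rate - 0
    rate = rate + tokens
    if size >= 4:
        size = tokens
    rate = tokens > vals
    rate = rate + (rate < rate)
    return tokens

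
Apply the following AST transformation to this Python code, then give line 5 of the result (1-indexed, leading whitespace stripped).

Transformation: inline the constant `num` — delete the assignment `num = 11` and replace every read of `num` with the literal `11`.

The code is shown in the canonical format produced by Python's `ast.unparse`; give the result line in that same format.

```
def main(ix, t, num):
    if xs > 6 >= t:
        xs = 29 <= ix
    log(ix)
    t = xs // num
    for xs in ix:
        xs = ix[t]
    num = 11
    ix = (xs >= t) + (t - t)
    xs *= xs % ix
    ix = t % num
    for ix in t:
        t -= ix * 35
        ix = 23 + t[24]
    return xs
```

Transformed code:
def main(ix, t, num):
    if xs > 6 >= t:
        xs = 29 <= ix
    log(ix)
    t = xs // 11
    for xs in ix:
        xs = ix[t]
    ix = (xs >= t) + (t - t)
    xs *= xs % ix
    ix = t % 11
    for ix in t:
        t -= ix * 35
        ix = 23 + t[24]
    return xs

t = xs // 11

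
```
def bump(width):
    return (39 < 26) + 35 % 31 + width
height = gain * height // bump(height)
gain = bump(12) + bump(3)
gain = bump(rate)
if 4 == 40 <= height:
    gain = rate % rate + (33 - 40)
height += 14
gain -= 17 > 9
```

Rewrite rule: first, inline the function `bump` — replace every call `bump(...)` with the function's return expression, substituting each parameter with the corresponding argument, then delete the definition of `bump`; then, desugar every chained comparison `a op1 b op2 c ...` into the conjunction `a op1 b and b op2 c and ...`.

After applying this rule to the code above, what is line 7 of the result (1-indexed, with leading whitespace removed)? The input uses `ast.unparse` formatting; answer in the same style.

gain -= 17 > 9

Transformed code:
height = gain * height // ((39 < 26) + 35 % 31 + height)
gain = (39 < 26) + 35 % 31 + 12 + ((39 < 26) + 35 % 31 + 3)
gain = (39 < 26) + 35 % 31 + rate
if 4 == 40 and 40 <= height:
    gain = rate % rate + (33 - 40)
height += 14
gain -= 17 > 9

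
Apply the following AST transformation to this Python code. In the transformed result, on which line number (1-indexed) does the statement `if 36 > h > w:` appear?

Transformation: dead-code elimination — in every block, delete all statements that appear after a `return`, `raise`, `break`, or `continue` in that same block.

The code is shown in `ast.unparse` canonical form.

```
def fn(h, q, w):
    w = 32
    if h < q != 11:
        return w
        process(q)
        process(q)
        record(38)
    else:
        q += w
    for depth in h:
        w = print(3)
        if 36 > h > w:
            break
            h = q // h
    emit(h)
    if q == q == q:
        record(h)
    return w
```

Transformed code:
def fn(h, q, w):
    w = 32
    if h < q != 11:
        return w
    else:
        q += w
    for depth in h:
        w = print(3)
        if 36 > h > w:
            break
    emit(h)
    if q == q == q:
        record(h)
    return w

9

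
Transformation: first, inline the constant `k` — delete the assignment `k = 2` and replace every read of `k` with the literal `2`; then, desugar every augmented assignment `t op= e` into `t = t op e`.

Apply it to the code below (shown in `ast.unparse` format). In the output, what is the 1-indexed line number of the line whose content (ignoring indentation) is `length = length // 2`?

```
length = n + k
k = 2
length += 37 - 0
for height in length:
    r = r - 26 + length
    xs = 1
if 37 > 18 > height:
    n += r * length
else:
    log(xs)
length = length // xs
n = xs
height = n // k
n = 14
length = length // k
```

Transformed code:
length = n + 2
length = length + (37 - 0)
for height in length:
    r = r - 26 + length
    xs = 1
if 37 > 18 > height:
    n = n + r * length
else:
    log(xs)
length = length // xs
n = xs
height = n // 2
n = 14
length = length // 2

14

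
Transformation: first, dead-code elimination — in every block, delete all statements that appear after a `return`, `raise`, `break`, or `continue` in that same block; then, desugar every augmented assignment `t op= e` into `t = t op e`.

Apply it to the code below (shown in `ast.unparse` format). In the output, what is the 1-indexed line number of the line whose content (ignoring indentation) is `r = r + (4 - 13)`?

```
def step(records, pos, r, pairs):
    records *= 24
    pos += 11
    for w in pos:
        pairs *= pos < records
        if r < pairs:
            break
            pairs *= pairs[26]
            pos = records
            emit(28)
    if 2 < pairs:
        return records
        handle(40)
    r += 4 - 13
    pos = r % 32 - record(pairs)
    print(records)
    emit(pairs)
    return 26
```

10

Transformed code:
def step(records, pos, r, pairs):
    records = records * 24
    pos = pos + 11
    for w in pos:
        pairs = pairs * (pos < records)
        if r < pairs:
            break
    if 2 < pairs:
        return records
    r = r + (4 - 13)
    pos = r % 32 - record(pairs)
    print(records)
    emit(pairs)
    return 26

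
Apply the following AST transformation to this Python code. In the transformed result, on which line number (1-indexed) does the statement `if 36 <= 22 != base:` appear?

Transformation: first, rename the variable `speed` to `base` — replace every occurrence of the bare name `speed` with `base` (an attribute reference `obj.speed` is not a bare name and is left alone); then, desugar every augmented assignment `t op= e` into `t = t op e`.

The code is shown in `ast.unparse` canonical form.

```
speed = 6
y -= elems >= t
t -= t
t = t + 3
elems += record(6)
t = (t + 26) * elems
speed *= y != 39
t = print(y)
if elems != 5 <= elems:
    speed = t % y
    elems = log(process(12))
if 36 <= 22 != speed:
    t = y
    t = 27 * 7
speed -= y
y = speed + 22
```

12

Transformed code:
base = 6
y = y - (elems >= t)
t = t - t
t = t + 3
elems = elems + record(6)
t = (t + 26) * elems
base = base * (y != 39)
t = print(y)
if elems != 5 <= elems:
    base = t % y
    elems = log(process(12))
if 36 <= 22 != base:
    t = y
    t = 27 * 7
base = base - y
y = base + 22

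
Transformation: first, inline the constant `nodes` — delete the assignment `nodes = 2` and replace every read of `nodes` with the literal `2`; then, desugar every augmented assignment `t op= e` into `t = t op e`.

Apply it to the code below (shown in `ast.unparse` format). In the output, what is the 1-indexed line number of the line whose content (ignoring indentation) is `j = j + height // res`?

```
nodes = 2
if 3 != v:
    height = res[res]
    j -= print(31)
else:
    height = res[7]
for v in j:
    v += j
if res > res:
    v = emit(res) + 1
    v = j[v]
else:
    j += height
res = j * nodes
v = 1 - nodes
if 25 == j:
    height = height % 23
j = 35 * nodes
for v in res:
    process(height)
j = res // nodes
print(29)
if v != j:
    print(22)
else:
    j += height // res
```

Transformed code:
if 3 != v:
    height = res[res]
    j = j - print(31)
else:
    height = res[7]
for v in j:
    v = v + j
if res > res:
    v = emit(res) + 1
    v = j[v]
else:
    j = j + height
res = j * 2
v = 1 - 2
if 25 == j:
    height = height % 23
j = 35 * 2
for v in res:
    process(height)
j = res // 2
print(29)
if v != j:
    print(22)
else:
    j = j + height // res

25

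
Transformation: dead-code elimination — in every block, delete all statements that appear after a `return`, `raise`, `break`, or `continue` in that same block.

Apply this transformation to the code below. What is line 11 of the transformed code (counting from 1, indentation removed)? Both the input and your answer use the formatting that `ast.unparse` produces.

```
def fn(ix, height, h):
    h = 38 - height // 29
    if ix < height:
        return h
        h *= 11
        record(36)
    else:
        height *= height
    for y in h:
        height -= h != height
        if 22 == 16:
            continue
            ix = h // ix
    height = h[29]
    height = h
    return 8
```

height = h[29]

Transformed code:
def fn(ix, height, h):
    h = 38 - height // 29
    if ix < height:
        return h
    else:
        height *= height
    for y in h:
        height -= h != height
        if 22 == 16:
            continue
    height = h[29]
    height = h
    return 8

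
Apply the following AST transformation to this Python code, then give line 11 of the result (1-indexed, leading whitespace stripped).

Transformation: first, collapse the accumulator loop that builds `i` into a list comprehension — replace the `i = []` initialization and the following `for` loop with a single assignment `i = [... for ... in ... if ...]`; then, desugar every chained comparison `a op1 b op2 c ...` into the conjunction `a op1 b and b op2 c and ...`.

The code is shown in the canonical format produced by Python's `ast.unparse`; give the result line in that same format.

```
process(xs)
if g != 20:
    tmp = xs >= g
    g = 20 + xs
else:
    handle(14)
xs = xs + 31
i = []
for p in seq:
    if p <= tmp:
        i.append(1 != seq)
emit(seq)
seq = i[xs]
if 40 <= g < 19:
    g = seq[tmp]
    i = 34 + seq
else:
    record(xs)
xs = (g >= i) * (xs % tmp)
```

Transformed code:
process(xs)
if g != 20:
    tmp = xs >= g
    g = 20 + xs
else:
    handle(14)
xs = xs + 31
i = [1 != seq for p in seq if p <= tmp]
emit(seq)
seq = i[xs]
if 40 <= g and g < 19:
    g = seq[tmp]
    i = 34 + seq
else:
    record(xs)
xs = (g >= i) * (xs % tmp)

if 40 <= g and g < 19:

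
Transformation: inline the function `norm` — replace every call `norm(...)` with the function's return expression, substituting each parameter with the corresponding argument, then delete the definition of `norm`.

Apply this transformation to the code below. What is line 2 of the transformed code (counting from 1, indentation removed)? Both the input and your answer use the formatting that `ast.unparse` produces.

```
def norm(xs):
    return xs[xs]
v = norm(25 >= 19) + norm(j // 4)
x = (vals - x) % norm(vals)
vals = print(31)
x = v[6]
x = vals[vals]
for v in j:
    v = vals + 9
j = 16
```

x = (vals - x) % vals[vals]

Transformed code:
v = (25 >= 19)[25 >= 19] + (j // 4)[j // 4]
x = (vals - x) % vals[vals]
vals = print(31)
x = v[6]
x = vals[vals]
for v in j:
    v = vals + 9
j = 16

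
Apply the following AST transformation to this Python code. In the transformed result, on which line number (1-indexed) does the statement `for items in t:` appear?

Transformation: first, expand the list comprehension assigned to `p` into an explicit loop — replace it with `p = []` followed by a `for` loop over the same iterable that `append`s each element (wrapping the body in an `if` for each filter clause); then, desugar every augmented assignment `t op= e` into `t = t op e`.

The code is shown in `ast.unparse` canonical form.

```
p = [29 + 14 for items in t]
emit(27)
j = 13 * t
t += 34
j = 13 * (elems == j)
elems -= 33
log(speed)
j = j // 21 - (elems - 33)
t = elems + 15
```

2

Transformed code:
p = []
for items in t:
    p.append(29 + 14)
emit(27)
j = 13 * t
t = t + 34
j = 13 * (elems == j)
elems = elems - 33
log(speed)
j = j // 21 - (elems - 33)
t = elems + 15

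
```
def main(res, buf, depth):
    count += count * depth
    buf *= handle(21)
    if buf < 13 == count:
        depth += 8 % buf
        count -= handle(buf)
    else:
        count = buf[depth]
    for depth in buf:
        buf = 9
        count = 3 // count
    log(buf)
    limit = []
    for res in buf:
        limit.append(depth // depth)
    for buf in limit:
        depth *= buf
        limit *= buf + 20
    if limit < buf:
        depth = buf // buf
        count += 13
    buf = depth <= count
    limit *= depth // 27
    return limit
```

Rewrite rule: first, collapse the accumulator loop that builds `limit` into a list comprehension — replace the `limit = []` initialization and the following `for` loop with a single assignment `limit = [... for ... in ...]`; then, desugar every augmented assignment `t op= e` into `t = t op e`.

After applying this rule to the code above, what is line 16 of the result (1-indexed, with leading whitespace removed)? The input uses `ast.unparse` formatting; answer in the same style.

Transformed code:
def main(res, buf, depth):
    count = count + count * depth
    buf = buf * handle(21)
    if buf < 13 == count:
        depth = depth + 8 % buf
        count = count - handle(buf)
    else:
        count = buf[depth]
    for depth in buf:
        buf = 9
        count = 3 // count
    log(buf)
    limit = [depth // depth for res in buf]
    for buf in limit:
        depth = depth * buf
        limit = limit * (buf + 20)
    if limit < buf:
        depth = buf // buf
        count = count + 13
    buf = depth <= count
    limit = limit * (depth // 27)
    return limit

limit = limit * (buf + 20)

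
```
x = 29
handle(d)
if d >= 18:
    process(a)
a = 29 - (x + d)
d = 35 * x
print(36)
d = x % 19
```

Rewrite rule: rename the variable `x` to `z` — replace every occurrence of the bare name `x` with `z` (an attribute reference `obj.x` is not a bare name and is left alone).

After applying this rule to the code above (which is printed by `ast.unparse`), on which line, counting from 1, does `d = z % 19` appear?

8

Transformed code:
z = 29
handle(d)
if d >= 18:
    process(a)
a = 29 - (z + d)
d = 35 * z
print(36)
d = z % 19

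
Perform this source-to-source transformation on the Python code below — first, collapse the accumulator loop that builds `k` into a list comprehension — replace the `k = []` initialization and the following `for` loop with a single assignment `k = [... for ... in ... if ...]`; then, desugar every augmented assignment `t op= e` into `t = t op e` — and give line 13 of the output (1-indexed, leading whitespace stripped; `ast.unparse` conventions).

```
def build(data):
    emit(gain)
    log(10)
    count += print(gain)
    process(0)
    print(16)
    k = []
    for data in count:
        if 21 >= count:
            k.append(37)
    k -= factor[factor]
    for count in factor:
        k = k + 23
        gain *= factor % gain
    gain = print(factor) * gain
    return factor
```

Transformed code:
def build(data):
    emit(gain)
    log(10)
    count = count + print(gain)
    process(0)
    print(16)
    k = [37 for data in count if 21 >= count]
    k = k - factor[factor]
    for count in factor:
        k = k + 23
        gain = gain * (factor % gain)
    gain = print(factor) * gain
    return factor

return factor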